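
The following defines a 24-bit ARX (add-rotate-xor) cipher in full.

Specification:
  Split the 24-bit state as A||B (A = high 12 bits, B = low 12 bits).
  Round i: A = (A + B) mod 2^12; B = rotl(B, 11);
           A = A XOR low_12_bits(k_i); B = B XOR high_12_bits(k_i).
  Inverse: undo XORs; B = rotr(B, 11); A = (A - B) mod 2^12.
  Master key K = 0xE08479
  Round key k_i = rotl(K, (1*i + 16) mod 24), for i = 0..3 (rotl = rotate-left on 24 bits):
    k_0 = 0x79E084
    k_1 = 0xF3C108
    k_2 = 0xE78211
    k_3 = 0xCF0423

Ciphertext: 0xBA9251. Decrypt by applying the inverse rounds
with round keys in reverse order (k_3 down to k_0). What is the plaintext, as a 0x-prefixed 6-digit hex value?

s_0 = ciphertext = 0xBA9251
s_1 = InvRound(s_0, k_3) = 0x247D43
s_2 = InvRound(s_1, k_2) = 0x9E0676
s_3 = InvRound(s_2, k_1) = 0x653295
s_4 = InvRound(s_3, k_0) = 0xCC1A16

0xCC1A16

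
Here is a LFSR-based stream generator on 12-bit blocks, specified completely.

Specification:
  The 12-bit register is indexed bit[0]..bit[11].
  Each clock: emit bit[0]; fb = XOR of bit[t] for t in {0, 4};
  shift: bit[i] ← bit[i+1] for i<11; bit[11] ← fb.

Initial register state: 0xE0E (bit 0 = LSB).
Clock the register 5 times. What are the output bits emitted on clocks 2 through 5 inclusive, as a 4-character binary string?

reg_0 = 0xE0E
clock 1: out=0, reg = 0x707
clock 2: out=1, reg = 0xB83
clock 3: out=1, reg = 0xDC1
clock 4: out=1, reg = 0xEE0
clock 5: out=0, reg = 0x770

1110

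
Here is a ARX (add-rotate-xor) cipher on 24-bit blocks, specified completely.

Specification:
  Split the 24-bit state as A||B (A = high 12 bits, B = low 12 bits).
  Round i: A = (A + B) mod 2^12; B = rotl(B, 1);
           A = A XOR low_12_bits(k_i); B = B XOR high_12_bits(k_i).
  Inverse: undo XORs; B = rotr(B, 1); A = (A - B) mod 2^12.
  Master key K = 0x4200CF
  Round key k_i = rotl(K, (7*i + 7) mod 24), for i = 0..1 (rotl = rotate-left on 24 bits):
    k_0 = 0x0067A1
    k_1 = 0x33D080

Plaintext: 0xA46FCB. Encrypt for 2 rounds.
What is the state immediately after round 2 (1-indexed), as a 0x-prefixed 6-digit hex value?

s_0 = plaintext = 0xA46FCB
s_1 = Round(s_0, k_0) = 0xDB0F91
s_2 = Round(s_1, k_1) = 0xDC1C1E

0xDC1C1E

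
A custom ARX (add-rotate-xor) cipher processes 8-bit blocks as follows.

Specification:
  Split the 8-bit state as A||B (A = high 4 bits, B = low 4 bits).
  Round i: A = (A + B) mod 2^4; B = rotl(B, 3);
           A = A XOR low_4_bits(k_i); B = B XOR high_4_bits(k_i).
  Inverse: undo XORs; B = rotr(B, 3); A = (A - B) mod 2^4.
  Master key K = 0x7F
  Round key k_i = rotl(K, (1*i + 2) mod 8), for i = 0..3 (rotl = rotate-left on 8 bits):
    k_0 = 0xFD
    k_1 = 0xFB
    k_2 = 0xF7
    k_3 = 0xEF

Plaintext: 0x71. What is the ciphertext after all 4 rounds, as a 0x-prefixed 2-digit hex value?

0x60

s_0 = plaintext = 0x71
s_1 = Round(s_0, k_0) = 0x57
s_2 = Round(s_1, k_1) = 0x74
s_3 = Round(s_2, k_2) = 0xCD
s_4 = Round(s_3, k_3) = 0x60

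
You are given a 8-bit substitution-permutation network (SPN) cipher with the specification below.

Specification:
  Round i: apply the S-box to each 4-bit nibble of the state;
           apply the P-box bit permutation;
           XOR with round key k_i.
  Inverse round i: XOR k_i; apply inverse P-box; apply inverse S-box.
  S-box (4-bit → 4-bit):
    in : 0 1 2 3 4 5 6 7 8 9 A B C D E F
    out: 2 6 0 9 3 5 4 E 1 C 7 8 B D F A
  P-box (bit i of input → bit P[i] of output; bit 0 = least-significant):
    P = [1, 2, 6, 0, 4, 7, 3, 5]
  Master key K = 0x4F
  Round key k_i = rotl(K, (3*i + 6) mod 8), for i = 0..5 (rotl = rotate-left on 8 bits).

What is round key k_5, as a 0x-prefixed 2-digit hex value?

K = 0x4F
k_0 = rotl(K, (3*0+6) mod 8) = rotl(K, 6) = 0xD3
k_1 = rotl(K, (3*1+6) mod 8) = rotl(K, 1) = 0x9E
k_2 = rotl(K, (3*2+6) mod 8) = rotl(K, 4) = 0xF4
k_3 = rotl(K, (3*3+6) mod 8) = rotl(K, 7) = 0xA7
k_4 = rotl(K, (3*4+6) mod 8) = rotl(K, 2) = 0x3D
k_5 = rotl(K, (3*5+6) mod 8) = rotl(K, 5) = 0xE9

0xE9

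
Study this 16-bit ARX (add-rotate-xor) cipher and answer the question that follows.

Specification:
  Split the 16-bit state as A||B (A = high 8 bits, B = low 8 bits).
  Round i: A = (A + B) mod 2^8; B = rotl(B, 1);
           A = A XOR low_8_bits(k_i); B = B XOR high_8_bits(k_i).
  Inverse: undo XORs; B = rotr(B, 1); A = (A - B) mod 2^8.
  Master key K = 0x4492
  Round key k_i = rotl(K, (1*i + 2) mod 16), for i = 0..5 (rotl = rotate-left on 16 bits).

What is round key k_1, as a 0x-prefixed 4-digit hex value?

0x2492

K = 0x4492
k_0 = rotl(K, (1*0+2) mod 16) = rotl(K, 2) = 0x1249
k_1 = rotl(K, (1*1+2) mod 16) = rotl(K, 3) = 0x2492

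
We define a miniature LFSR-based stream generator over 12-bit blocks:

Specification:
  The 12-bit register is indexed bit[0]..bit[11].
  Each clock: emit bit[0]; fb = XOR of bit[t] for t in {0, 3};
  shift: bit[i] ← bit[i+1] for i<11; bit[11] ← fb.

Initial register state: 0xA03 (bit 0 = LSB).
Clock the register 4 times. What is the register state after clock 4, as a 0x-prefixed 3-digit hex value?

reg_0 = 0xA03
clock 1: out=1, reg = 0xD01
clock 2: out=1, reg = 0xE80
clock 3: out=0, reg = 0x740
clock 4: out=0, reg = 0x3A0

0x3A0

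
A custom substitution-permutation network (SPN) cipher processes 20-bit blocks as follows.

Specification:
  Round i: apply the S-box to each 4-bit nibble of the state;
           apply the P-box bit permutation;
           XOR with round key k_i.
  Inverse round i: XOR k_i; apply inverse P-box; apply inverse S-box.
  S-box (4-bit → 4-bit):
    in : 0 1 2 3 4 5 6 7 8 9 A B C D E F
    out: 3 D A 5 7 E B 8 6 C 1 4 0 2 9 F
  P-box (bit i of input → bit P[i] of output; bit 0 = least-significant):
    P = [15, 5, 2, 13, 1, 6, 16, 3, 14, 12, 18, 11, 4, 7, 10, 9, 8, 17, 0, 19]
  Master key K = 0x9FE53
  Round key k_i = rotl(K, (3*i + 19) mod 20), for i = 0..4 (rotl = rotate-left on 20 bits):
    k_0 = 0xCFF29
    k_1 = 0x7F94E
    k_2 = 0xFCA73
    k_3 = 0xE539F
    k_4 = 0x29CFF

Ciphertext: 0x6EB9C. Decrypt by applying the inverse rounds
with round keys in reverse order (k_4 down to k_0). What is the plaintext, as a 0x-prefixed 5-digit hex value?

s_0 = ciphertext = 0x6EB9C
s_1 = InvRound(s_0, k_4) = 0x39402
s_2 = InvRound(s_1, k_3) = 0x1F393
s_3 = InvRound(s_2, k_2) = 0x6D5D2
s_4 = InvRound(s_3, k_1) = 0xC4799
s_5 = InvRound(s_4, k_0) = 0xC02C6

0xC02C6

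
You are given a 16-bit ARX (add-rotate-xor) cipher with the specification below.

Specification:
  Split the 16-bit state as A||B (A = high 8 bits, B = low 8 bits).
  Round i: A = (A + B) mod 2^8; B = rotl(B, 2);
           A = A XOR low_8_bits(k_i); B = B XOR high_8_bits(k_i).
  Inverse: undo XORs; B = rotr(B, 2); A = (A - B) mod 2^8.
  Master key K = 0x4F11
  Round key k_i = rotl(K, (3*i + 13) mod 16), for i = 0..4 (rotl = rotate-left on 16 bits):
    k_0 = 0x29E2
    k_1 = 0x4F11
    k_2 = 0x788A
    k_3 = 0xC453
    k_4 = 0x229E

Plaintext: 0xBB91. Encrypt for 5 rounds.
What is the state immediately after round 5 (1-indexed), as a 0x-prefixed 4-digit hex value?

0xE00A

s_0 = plaintext = 0xBB91
s_1 = Round(s_0, k_0) = 0xAE6F
s_2 = Round(s_1, k_1) = 0x0CF2
s_3 = Round(s_2, k_2) = 0x74B3
s_4 = Round(s_3, k_3) = 0x740A
s_5 = Round(s_4, k_4) = 0xE00A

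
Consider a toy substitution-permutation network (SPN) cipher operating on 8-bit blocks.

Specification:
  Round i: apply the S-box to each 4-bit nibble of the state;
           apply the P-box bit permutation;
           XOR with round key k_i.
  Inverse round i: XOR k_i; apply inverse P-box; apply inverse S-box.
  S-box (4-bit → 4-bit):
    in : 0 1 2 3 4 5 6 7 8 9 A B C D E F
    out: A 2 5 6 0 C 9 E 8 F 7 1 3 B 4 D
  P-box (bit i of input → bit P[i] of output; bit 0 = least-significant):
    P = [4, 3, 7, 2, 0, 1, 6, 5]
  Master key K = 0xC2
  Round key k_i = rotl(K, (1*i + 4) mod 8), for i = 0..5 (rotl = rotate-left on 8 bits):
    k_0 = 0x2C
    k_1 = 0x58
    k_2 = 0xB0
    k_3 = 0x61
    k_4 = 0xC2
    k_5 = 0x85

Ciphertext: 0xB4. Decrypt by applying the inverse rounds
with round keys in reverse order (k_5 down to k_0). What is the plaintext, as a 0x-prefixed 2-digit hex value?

s_0 = ciphertext = 0xB4
s_1 = InvRound(s_0, k_5) = 0x6B
s_2 = InvRound(s_1, k_4) = 0x63
s_3 = InvRound(s_2, k_3) = 0x14
s_4 = InvRound(s_3, k_2) = 0x85
s_5 = InvRound(s_4, k_1) = 0x29
s_6 = InvRound(s_5, k_0) = 0xB8

0xB8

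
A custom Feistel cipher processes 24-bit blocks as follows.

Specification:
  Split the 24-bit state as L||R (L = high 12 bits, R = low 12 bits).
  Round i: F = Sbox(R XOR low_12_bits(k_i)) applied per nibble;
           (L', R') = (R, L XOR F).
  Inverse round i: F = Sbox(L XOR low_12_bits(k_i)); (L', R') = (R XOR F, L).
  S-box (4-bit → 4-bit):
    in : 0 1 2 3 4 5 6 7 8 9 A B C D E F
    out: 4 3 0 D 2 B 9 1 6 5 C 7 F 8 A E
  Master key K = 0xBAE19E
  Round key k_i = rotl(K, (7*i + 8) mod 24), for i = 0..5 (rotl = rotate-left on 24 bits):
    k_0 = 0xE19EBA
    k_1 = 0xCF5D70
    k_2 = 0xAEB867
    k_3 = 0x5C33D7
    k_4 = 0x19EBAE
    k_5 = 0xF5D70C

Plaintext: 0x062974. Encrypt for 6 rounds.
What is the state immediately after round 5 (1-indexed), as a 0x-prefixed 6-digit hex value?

0x000C29

s_0 = plaintext = 0x062974
s_1 = Round(s_0, k_0) = 0x974198
s_2 = Round(s_1, k_1) = 0x1986D2
s_3 = Round(s_2, k_2) = 0x6D2BE3
s_4 = Round(s_3, k_3) = 0xBE3000
s_5 = Round(s_4, k_4) = 0x000C29
s_6 = Round(s_5, k_5) = 0xC2970B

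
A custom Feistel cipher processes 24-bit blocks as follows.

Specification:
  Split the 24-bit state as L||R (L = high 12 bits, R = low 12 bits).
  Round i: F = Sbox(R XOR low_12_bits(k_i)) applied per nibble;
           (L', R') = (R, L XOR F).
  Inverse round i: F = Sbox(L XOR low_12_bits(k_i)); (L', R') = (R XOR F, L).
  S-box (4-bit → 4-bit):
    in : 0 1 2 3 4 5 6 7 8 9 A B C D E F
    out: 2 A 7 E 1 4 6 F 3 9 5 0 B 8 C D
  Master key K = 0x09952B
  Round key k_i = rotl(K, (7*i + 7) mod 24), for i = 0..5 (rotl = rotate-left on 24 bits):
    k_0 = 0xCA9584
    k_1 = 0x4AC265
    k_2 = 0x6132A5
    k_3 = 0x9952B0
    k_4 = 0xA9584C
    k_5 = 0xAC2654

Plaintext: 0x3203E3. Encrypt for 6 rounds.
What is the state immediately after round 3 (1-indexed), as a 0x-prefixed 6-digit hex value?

s_0 = plaintext = 0x3203E3
s_1 = Round(s_0, k_0) = 0x3E354F
s_2 = Round(s_1, k_1) = 0x54FC96
s_3 = Round(s_2, k_2) = 0xC969A1
s_4 = Round(s_3, k_3) = 0x9A1C3C
s_5 = Round(s_4, k_4) = 0xC3C853
s_6 = Round(s_5, k_5) = 0x853013

0xC969A1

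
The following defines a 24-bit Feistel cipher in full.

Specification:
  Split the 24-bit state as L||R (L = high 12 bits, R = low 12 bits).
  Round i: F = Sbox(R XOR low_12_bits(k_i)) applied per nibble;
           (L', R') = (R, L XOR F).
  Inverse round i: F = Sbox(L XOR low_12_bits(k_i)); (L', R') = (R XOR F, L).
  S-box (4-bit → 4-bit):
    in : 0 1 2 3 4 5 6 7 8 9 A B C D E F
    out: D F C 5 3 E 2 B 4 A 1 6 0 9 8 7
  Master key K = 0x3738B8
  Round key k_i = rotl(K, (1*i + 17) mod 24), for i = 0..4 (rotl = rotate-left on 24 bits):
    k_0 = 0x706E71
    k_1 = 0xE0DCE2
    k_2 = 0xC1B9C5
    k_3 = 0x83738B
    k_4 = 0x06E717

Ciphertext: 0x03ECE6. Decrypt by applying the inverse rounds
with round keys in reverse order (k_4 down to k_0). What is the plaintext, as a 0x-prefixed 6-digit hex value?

0x68E210

s_0 = ciphertext = 0x03ECE6
s_1 = InvRound(s_0, k_4) = 0x72C03E
s_2 = InvRound(s_1, k_3) = 0x32572C
s_3 = InvRound(s_2, k_2) = 0x6A1325
s_4 = InvRound(s_3, k_1) = 0x2106A1
s_5 = InvRound(s_4, k_0) = 0x68E210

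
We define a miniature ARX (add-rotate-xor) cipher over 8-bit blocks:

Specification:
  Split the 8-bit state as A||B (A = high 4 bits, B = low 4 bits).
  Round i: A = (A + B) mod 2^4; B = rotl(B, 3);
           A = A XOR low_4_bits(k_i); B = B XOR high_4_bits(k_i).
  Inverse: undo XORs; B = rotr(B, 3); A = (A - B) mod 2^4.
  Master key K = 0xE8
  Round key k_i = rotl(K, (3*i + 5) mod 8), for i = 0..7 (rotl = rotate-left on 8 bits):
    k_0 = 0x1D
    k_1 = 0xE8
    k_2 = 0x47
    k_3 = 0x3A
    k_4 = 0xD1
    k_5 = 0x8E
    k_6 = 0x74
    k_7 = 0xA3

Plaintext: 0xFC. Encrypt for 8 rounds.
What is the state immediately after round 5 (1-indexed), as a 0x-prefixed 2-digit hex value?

0x4F

s_0 = plaintext = 0xFC
s_1 = Round(s_0, k_0) = 0x67
s_2 = Round(s_1, k_1) = 0x55
s_3 = Round(s_2, k_2) = 0xDE
s_4 = Round(s_3, k_3) = 0x14
s_5 = Round(s_4, k_4) = 0x4F
s_6 = Round(s_5, k_5) = 0xD7
s_7 = Round(s_6, k_6) = 0x0C
s_8 = Round(s_7, k_7) = 0xFC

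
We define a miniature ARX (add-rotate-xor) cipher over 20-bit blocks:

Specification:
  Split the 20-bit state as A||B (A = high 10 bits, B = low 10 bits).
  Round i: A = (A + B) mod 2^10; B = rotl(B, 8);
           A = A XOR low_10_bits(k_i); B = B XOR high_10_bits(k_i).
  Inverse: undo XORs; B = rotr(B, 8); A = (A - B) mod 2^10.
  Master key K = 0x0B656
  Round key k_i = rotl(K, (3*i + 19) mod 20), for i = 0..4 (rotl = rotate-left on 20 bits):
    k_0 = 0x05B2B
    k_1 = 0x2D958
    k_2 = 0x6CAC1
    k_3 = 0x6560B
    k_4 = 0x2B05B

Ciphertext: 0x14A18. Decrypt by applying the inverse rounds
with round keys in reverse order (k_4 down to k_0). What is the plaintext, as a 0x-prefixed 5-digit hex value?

s_0 = ciphertext = 0x14A18
s_1 = InvRound(s_0, k_4) = 0x4DED2
s_2 = InvRound(s_1, k_3) = 0x8751F
s_3 = InvRound(s_2, k_2) = 0x8A2B4
s_4 = InvRound(s_3, k_1) = 0xD980A
s_5 = InvRound(s_4, k_0) = 0xF7470

0xF7470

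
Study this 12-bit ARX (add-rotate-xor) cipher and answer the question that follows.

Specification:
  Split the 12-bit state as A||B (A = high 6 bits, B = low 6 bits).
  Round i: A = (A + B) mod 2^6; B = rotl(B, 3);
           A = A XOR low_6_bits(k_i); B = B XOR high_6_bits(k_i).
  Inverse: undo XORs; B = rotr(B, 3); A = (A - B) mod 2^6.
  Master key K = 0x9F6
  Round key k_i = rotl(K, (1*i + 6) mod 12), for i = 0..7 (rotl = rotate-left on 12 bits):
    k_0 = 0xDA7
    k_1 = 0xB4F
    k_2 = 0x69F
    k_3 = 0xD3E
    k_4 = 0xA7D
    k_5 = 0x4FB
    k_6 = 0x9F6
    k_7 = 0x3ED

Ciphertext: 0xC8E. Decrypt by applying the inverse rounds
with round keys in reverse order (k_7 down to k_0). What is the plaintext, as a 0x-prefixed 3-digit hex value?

0xC5F

s_0 = ciphertext = 0xC8E
s_1 = InvRound(s_0, k_7) = 0x5C8
s_2 = InvRound(s_1, k_6) = 0x93D
s_3 = InvRound(s_2, k_5) = 0xAB5
s_4 = InvRound(s_3, k_4) = 0xD23
s_5 = InvRound(s_4, k_3) = 0x43A
s_6 = InvRound(s_5, k_2) = 0x2C4
s_7 = InvRound(s_6, k_1) = 0xDCD
s_8 = InvRound(s_7, k_0) = 0xC5F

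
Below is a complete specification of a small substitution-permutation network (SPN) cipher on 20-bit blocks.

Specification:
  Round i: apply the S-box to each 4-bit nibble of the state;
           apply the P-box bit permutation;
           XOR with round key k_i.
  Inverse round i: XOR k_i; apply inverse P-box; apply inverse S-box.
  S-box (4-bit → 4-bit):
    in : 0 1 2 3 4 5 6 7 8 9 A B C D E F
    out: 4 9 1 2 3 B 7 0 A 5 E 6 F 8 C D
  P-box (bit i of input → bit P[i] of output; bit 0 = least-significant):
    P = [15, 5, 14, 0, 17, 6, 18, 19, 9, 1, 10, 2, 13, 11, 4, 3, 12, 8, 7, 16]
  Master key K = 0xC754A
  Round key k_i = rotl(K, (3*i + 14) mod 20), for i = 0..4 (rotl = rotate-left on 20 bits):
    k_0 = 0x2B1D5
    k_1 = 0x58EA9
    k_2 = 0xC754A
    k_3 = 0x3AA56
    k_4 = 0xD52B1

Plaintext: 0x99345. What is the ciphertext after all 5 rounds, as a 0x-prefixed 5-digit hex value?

0xA62A0

s_0 = plaintext = 0x99345
s_1 = Round(s_0, k_0) = 0x00126
s_2 = Round(s_1, k_1) = 0x74C1D
s_3 = Round(s_2, k_2) = 0x65B4D
s_4 = Round(s_3, k_3) = 0x1979D
s_5 = Round(s_4, k_4) = 0xA62A0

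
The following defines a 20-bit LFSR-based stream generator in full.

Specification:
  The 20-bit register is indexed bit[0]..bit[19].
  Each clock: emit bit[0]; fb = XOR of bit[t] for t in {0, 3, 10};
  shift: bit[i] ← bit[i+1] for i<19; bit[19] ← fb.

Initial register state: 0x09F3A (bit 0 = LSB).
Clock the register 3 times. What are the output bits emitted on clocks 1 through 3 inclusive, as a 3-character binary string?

010

reg_0 = 0x09F3A
clock 1: out=0, reg = 0x04F9D
clock 2: out=1, reg = 0x827CE
clock 3: out=0, reg = 0x413E7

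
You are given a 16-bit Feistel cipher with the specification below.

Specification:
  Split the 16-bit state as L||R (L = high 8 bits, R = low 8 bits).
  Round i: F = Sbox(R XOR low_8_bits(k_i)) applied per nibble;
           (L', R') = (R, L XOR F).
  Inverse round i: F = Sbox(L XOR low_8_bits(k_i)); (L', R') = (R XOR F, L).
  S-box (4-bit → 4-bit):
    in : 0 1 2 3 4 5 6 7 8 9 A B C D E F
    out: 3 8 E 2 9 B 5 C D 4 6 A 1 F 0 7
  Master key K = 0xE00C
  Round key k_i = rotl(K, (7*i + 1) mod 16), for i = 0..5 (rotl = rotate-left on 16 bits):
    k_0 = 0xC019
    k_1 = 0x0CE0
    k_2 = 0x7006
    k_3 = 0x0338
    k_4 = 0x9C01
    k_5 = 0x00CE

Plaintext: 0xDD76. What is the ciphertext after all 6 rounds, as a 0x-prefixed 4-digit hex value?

s_0 = plaintext = 0xDD76
s_1 = Round(s_0, k_0) = 0x768A
s_2 = Round(s_1, k_1) = 0x8A20
s_3 = Round(s_2, k_2) = 0x206F
s_4 = Round(s_3, k_3) = 0x6F9C
s_5 = Round(s_4, k_4) = 0x9C20
s_6 = Round(s_5, k_5) = 0x209C

0x209C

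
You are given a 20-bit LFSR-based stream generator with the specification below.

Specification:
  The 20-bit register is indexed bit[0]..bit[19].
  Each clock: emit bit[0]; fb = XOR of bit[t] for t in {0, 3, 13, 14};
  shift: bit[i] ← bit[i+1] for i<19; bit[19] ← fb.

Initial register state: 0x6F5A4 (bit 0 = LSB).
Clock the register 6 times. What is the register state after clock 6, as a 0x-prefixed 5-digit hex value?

0xF1BD6

reg_0 = 0x6F5A4
clock 1: out=0, reg = 0x37AD2
clock 2: out=0, reg = 0x1BD69
clock 3: out=1, reg = 0x8DEB4
clock 4: out=0, reg = 0xC6F5A
clock 5: out=0, reg = 0xE37AD
clock 6: out=1, reg = 0xF1BD6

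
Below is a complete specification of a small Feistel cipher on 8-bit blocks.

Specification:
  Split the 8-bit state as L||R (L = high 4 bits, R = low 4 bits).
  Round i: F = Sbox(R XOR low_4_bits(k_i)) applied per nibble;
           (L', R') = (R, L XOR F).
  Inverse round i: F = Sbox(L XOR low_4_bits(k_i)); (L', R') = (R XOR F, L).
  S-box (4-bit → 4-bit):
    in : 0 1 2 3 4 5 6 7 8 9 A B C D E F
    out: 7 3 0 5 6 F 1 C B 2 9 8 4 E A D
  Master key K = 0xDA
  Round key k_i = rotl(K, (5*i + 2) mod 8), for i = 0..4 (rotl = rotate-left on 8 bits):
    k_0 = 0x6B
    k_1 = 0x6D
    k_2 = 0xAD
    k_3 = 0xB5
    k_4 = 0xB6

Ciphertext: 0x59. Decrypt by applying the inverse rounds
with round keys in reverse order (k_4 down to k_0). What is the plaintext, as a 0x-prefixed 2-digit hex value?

0x9C

s_0 = ciphertext = 0x59
s_1 = InvRound(s_0, k_4) = 0xC5
s_2 = InvRound(s_1, k_3) = 0x7C
s_3 = InvRound(s_2, k_2) = 0x57
s_4 = InvRound(s_3, k_1) = 0xC5
s_5 = InvRound(s_4, k_0) = 0x9C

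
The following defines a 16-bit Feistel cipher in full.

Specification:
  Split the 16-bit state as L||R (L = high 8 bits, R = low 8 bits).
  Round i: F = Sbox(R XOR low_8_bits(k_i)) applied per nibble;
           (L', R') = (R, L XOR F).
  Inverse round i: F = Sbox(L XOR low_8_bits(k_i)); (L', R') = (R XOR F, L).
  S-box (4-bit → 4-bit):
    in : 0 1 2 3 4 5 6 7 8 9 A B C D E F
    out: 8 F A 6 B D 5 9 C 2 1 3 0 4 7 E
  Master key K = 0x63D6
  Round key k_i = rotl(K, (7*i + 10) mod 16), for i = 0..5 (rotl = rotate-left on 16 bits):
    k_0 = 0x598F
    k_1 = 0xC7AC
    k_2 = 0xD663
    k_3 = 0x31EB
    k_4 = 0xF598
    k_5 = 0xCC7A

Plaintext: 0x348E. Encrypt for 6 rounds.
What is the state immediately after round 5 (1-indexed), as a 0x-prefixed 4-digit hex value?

s_0 = plaintext = 0x348E
s_1 = Round(s_0, k_0) = 0x8EBB
s_2 = Round(s_1, k_1) = 0xBB77
s_3 = Round(s_2, k_2) = 0x7740
s_4 = Round(s_3, k_3) = 0x4064
s_5 = Round(s_4, k_4) = 0x64A0
s_6 = Round(s_5, k_5) = 0xA025

0x64A0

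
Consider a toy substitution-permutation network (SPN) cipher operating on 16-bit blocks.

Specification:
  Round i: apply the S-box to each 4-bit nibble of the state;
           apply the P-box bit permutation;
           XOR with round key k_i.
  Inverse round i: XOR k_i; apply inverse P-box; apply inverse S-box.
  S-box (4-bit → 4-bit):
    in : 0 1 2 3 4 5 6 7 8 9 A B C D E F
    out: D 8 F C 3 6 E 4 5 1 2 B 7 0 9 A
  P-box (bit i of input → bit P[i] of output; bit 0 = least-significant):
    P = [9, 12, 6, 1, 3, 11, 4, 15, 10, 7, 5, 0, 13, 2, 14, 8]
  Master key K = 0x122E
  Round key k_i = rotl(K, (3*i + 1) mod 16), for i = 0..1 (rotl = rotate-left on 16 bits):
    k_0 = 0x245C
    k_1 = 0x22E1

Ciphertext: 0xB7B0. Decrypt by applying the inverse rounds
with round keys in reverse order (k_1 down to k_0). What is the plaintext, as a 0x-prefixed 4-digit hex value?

s_0 = ciphertext = 0xB7B0
s_1 = InvRound(s_0, k_1) = 0x1E35
s_2 = InvRound(s_1, k_0) = 0x934C

0x934C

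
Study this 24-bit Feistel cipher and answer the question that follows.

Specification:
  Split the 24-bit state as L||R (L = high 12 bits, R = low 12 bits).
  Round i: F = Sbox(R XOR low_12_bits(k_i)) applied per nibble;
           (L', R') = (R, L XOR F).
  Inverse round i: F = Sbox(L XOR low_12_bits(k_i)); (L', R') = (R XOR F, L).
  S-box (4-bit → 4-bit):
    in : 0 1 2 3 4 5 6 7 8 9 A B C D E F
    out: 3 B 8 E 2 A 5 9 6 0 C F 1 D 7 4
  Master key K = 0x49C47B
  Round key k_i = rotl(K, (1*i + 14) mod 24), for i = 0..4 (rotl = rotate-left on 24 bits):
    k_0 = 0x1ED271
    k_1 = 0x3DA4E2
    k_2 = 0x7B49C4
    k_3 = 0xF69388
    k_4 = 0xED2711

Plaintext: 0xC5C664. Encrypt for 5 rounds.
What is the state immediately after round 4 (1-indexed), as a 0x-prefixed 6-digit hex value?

0x0EE403

s_0 = plaintext = 0xC5C664
s_1 = Round(s_0, k_0) = 0x664EE6
s_2 = Round(s_1, k_1) = 0xEE6A56
s_3 = Round(s_2, k_2) = 0xA560EE
s_4 = Round(s_3, k_3) = 0x0EE403
s_5 = Round(s_4, k_4) = 0x403E56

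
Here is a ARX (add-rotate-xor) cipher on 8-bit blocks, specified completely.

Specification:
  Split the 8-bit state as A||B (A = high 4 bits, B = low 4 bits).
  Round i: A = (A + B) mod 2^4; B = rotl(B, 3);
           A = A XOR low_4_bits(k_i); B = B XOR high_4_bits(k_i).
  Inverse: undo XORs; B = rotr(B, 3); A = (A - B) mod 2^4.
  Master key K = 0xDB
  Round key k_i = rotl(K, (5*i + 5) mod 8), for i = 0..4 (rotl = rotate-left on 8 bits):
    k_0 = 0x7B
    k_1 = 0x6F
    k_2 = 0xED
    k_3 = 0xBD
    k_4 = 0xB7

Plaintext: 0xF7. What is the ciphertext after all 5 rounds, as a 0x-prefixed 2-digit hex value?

s_0 = plaintext = 0xF7
s_1 = Round(s_0, k_0) = 0xDC
s_2 = Round(s_1, k_1) = 0x60
s_3 = Round(s_2, k_2) = 0xBE
s_4 = Round(s_3, k_3) = 0x4C
s_5 = Round(s_4, k_4) = 0x7D

0x7D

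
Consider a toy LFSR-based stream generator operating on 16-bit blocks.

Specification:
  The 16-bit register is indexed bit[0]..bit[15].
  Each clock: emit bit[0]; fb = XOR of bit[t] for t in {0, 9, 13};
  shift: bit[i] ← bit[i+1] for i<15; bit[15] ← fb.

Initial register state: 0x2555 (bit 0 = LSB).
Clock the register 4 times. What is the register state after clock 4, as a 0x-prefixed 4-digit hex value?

0x6255

reg_0 = 0x2555
clock 1: out=1, reg = 0x12AA
clock 2: out=0, reg = 0x8955
clock 3: out=1, reg = 0xC4AA
clock 4: out=0, reg = 0x6255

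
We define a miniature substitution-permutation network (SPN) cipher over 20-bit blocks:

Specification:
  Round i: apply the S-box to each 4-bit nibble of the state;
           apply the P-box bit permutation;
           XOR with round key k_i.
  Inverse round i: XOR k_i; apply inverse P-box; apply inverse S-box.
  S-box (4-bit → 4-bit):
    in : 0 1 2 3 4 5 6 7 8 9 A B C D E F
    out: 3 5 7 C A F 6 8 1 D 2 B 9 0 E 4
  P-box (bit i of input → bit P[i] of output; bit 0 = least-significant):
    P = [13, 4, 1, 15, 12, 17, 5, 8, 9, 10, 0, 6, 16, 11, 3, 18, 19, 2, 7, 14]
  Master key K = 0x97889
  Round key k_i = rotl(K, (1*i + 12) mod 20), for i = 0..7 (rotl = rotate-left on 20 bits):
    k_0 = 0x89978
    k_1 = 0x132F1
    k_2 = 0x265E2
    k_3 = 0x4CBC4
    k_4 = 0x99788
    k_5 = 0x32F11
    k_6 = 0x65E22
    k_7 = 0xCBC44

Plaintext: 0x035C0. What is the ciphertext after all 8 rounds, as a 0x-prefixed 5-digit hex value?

0x435B2

s_0 = plaintext = 0x035C0
s_1 = Round(s_0, k_0) = 0x4AE25
s_2 = Round(s_1, k_1) = 0x3CE86
s_3 = Round(s_2, k_2) = 0x73131
s_4 = Round(s_3, k_3) = 0x0A8EF
s_5 = Round(s_4, k_4) = 0x39CAE
s_6 = Round(s_5, k_5) = 0x4EDCB
s_7 = Round(s_6, k_6) = 0x2A73E
s_8 = Round(s_7, k_7) = 0x435B2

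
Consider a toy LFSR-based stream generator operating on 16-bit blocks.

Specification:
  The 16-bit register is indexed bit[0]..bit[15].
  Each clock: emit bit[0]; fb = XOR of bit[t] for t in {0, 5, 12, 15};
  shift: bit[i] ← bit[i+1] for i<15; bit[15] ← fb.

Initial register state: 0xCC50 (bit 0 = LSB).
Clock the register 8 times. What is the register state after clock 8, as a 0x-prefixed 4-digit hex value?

reg_0 = 0xCC50
clock 1: out=0, reg = 0xE628
clock 2: out=0, reg = 0x7314
clock 3: out=0, reg = 0xB98A
clock 4: out=0, reg = 0x5CC5
clock 5: out=1, reg = 0x2E62
clock 6: out=0, reg = 0x9731
clock 7: out=1, reg = 0x4B98
clock 8: out=0, reg = 0x25CC

0x25CC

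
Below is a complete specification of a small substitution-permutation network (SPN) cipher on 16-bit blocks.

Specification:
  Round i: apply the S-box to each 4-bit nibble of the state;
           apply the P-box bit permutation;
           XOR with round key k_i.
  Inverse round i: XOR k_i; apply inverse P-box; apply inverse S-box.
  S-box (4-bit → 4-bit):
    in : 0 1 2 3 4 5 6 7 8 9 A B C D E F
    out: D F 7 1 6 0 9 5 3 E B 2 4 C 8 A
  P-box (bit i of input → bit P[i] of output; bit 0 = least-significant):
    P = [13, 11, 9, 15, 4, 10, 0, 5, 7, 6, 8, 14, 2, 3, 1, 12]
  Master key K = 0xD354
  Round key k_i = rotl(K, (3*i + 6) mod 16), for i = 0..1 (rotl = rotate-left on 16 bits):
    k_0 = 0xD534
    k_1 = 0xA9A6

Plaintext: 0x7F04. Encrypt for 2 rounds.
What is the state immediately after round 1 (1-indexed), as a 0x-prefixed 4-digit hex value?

0x9F43

s_0 = plaintext = 0x7F04
s_1 = Round(s_0, k_0) = 0x9F43
s_2 = Round(s_1, k_1) = 0xDDED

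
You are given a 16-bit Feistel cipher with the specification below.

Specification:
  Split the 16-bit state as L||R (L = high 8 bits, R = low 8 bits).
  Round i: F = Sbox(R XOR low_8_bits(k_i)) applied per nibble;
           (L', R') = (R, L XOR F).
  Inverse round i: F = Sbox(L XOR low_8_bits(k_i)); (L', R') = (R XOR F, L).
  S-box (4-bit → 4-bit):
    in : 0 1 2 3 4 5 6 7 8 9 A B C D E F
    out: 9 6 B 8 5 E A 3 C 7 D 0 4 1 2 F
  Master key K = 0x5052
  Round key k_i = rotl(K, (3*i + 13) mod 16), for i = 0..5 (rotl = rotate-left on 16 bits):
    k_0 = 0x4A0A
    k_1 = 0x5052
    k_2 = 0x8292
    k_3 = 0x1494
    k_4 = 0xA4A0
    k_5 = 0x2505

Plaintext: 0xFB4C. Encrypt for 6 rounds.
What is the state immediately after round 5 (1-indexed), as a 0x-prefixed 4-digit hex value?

0x7B0B

s_0 = plaintext = 0xFB4C
s_1 = Round(s_0, k_0) = 0x4CA1
s_2 = Round(s_1, k_1) = 0xA1B4
s_3 = Round(s_2, k_2) = 0xB41B
s_4 = Round(s_3, k_3) = 0x1B7B
s_5 = Round(s_4, k_4) = 0x7B0B
s_6 = Round(s_5, k_5) = 0x0BE9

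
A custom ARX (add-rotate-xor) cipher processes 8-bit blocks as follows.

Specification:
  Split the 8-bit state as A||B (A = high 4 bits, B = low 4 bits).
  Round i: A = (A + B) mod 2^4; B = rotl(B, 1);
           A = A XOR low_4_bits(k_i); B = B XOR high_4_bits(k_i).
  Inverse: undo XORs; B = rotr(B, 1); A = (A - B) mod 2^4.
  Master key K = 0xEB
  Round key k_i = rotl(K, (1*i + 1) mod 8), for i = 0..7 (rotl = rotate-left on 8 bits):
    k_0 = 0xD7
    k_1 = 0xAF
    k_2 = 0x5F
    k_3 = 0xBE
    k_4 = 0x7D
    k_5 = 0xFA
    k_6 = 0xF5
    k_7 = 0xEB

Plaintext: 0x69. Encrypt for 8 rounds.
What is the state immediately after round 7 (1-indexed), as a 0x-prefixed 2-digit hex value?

0x6B

s_0 = plaintext = 0x69
s_1 = Round(s_0, k_0) = 0x8E
s_2 = Round(s_1, k_1) = 0x97
s_3 = Round(s_2, k_2) = 0xFB
s_4 = Round(s_3, k_3) = 0x4C
s_5 = Round(s_4, k_4) = 0xDE
s_6 = Round(s_5, k_5) = 0x12
s_7 = Round(s_6, k_6) = 0x6B
s_8 = Round(s_7, k_7) = 0xA9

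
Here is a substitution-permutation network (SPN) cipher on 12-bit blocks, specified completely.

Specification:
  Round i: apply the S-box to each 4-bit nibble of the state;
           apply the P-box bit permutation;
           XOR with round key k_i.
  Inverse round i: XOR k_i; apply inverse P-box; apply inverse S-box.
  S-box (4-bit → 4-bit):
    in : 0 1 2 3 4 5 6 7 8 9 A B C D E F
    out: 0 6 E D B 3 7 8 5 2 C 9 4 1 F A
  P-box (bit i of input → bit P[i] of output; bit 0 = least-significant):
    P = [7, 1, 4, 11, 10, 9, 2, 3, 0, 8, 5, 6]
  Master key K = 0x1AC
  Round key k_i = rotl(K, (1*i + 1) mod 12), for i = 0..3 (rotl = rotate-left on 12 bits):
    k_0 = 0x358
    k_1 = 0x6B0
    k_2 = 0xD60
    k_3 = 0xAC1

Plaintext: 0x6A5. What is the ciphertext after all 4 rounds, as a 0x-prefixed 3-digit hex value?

s_0 = plaintext = 0x6A5
s_1 = Round(s_0, k_0) = 0x2F7
s_2 = Round(s_1, k_1) = 0xDD8
s_3 = Round(s_2, k_2) = 0x9F1
s_4 = Round(s_3, k_3) = 0x9DB

0x9DB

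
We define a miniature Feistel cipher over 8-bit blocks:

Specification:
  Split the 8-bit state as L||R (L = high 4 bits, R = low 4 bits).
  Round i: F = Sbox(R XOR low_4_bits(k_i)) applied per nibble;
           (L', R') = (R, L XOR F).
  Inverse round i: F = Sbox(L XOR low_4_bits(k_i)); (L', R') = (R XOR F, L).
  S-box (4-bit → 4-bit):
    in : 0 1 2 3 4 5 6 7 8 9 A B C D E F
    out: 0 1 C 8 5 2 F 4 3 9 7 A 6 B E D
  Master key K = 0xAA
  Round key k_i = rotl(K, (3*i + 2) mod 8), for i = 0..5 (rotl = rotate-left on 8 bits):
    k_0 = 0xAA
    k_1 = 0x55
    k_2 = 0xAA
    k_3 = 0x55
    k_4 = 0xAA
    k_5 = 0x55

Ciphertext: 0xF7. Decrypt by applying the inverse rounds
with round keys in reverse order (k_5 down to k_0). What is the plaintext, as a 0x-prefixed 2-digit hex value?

0xDD

s_0 = ciphertext = 0xF7
s_1 = InvRound(s_0, k_5) = 0x0F
s_2 = InvRound(s_1, k_4) = 0x80
s_3 = InvRound(s_2, k_3) = 0xB8
s_4 = InvRound(s_3, k_2) = 0x9B
s_5 = InvRound(s_4, k_1) = 0xD9
s_6 = InvRound(s_5, k_0) = 0xDD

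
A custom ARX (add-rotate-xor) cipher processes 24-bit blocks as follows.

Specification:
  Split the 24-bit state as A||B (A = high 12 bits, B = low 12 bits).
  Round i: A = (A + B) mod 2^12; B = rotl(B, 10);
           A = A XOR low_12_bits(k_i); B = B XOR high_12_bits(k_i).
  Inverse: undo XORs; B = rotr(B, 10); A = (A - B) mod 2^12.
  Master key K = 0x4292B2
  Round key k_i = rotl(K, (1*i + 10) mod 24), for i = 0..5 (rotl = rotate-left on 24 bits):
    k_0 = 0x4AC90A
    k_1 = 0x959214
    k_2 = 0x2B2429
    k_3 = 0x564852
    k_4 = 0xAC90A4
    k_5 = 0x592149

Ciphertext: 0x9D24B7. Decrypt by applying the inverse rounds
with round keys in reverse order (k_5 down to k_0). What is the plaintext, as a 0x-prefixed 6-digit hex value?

0xEF5863

s_0 = ciphertext = 0x9D24B7
s_1 = InvRound(s_0, k_5) = 0x407494
s_2 = InvRound(s_1, k_4) = 0xB2C977
s_3 = InvRound(s_2, k_3) = 0x32F04F
s_4 = InvRound(s_3, k_2) = 0xB12BF4
s_5 = InvRound(s_4, k_1) = 0xE52AB4
s_6 = InvRound(s_5, k_0) = 0xEF5863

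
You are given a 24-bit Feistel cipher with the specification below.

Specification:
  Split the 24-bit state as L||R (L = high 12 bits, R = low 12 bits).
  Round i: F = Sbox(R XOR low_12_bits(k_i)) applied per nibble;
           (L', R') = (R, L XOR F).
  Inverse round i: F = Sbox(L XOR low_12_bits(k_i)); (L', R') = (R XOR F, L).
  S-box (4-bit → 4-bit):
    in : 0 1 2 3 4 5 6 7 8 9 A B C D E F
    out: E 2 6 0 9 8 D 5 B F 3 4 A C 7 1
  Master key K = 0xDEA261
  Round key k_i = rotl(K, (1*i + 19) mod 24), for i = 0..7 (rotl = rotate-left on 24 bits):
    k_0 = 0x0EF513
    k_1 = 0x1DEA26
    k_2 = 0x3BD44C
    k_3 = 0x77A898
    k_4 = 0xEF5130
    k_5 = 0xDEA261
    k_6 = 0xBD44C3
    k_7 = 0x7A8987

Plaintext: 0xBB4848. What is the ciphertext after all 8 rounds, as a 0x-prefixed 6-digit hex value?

0x49DD8D

s_0 = plaintext = 0xBB4848
s_1 = Round(s_0, k_0) = 0x848730
s_2 = Round(s_1, k_1) = 0x730465
s_3 = Round(s_2, k_2) = 0x46595F
s_4 = Round(s_3, k_3) = 0x95F6C0
s_5 = Round(s_4, k_4) = 0x6C0C41
s_6 = Round(s_5, k_5) = 0xC411AE
s_7 = Round(s_6, k_6) = 0x1AE49D
s_8 = Round(s_7, k_7) = 0x49DD8D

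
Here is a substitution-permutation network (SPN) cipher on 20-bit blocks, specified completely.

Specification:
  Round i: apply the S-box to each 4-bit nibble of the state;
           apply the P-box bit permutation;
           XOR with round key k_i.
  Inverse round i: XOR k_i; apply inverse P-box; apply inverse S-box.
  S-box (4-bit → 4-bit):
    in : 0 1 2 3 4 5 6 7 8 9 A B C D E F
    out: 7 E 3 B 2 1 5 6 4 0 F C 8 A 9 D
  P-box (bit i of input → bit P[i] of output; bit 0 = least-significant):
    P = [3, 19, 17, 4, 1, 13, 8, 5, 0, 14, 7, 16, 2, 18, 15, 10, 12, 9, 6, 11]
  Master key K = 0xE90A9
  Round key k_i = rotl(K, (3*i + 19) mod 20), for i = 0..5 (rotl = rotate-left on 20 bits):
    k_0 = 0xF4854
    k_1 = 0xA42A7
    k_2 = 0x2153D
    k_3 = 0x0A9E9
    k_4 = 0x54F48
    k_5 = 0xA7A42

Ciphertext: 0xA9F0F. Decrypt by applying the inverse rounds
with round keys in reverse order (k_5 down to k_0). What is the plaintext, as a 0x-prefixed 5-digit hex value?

s_0 = ciphertext = 0xA9F0F
s_1 = InvRound(s_0, k_5) = 0x8F275
s_2 = InvRound(s_1, k_4) = 0xEAE13
s_3 = InvRound(s_2, k_3) = 0x7D8FA
s_4 = InvRound(s_3, k_2) = 0xBAA69
s_5 = InvRound(s_4, k_1) = 0xB6125
s_6 = InvRound(s_5, k_0) = 0xB451C

0xB451C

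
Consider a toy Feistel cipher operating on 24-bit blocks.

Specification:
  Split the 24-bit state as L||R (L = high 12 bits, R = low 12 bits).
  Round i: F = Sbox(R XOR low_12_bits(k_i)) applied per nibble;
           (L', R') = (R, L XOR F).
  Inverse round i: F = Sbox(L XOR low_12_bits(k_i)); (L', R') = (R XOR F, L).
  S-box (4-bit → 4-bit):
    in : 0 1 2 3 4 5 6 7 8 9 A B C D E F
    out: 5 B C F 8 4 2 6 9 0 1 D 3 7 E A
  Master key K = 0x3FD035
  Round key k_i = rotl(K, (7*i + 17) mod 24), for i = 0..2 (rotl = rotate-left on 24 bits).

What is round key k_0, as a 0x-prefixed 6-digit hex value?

K = 0x3FD035
k_0 = rotl(K, (7*0+17) mod 24) = rotl(K, 17) = 0x6A7FA0

0x6A7FA0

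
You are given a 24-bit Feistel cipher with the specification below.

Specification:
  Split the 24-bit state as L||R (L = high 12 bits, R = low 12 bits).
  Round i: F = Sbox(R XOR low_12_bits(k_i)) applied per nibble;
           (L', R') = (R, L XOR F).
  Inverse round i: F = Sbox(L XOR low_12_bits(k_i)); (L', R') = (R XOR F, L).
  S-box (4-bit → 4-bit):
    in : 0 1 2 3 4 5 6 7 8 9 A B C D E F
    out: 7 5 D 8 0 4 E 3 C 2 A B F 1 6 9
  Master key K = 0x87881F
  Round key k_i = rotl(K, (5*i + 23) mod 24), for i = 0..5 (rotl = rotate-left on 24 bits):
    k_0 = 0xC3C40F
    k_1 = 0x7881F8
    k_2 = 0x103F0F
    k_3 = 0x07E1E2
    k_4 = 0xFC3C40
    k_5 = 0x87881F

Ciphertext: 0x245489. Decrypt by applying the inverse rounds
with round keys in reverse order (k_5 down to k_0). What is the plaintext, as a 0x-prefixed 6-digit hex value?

0xD9E98F

s_0 = ciphertext = 0x245489
s_1 = InvRound(s_0, k_5) = 0xEC3245
s_2 = InvRound(s_1, k_4) = 0xF8DEC3
s_3 = InvRound(s_2, k_3) = 0x82AF8D
s_4 = InvRound(s_3, k_2) = 0xC5982A
s_5 = InvRound(s_4, k_1) = 0x98FC59
s_6 = InvRound(s_5, k_0) = 0xD9E98F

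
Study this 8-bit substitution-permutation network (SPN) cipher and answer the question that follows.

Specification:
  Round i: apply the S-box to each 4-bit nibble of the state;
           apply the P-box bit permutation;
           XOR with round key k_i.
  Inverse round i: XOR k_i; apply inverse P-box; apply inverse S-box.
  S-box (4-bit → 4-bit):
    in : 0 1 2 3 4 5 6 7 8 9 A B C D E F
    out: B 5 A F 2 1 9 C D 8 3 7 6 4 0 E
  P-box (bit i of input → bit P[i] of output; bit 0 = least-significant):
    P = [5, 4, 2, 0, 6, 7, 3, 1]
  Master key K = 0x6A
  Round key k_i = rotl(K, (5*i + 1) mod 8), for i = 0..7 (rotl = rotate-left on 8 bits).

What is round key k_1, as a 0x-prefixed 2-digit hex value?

K = 0x6A
k_0 = rotl(K, (5*0+1) mod 8) = rotl(K, 1) = 0xD4
k_1 = rotl(K, (5*1+1) mod 8) = rotl(K, 6) = 0x9A

0x9A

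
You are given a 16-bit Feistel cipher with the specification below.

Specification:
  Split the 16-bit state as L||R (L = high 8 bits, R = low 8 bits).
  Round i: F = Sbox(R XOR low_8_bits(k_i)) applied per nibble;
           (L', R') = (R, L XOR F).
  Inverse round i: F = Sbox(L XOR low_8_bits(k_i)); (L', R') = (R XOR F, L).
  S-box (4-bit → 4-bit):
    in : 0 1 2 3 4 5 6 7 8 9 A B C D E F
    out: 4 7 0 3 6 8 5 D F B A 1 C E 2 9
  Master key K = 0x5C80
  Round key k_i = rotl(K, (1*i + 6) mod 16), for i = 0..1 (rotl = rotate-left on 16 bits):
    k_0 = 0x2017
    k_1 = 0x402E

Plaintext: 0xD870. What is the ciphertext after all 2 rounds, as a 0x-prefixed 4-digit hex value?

0x85D1

s_0 = plaintext = 0xD870
s_1 = Round(s_0, k_0) = 0x7085
s_2 = Round(s_1, k_1) = 0x85D1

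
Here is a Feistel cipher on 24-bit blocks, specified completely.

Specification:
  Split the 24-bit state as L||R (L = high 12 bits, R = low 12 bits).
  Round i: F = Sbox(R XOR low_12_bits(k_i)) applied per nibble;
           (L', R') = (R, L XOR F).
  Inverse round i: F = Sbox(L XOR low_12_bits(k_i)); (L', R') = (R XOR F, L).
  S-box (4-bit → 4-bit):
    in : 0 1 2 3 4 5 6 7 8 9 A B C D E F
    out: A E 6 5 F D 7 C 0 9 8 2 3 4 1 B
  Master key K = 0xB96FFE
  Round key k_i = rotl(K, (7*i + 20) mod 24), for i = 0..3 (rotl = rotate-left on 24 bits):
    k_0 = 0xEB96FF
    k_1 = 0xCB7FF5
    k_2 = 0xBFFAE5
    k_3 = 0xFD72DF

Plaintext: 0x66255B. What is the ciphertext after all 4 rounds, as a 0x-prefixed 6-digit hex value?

s_0 = plaintext = 0x66255B
s_1 = Round(s_0, k_0) = 0x55B3ED
s_2 = Round(s_1, k_1) = 0x3ED6BB
s_3 = Round(s_2, k_2) = 0x6BB03C
s_4 = Round(s_3, k_3) = 0x03C0AE

0x03C0AE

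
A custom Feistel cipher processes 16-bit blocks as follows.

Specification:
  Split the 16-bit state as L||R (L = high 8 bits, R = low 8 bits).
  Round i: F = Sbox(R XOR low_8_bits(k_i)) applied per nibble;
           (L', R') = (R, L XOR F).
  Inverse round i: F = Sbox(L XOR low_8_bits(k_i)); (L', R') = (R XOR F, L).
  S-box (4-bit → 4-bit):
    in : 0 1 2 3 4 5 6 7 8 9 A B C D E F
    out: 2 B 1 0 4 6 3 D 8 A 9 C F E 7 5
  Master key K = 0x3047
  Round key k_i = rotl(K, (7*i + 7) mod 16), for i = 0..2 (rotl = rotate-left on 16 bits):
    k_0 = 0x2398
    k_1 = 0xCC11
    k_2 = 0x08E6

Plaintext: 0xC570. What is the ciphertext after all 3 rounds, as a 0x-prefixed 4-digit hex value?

s_0 = plaintext = 0xC570
s_1 = Round(s_0, k_0) = 0x70BD
s_2 = Round(s_1, k_1) = 0xBDEF
s_3 = Round(s_2, k_2) = 0xEF97

0xEF97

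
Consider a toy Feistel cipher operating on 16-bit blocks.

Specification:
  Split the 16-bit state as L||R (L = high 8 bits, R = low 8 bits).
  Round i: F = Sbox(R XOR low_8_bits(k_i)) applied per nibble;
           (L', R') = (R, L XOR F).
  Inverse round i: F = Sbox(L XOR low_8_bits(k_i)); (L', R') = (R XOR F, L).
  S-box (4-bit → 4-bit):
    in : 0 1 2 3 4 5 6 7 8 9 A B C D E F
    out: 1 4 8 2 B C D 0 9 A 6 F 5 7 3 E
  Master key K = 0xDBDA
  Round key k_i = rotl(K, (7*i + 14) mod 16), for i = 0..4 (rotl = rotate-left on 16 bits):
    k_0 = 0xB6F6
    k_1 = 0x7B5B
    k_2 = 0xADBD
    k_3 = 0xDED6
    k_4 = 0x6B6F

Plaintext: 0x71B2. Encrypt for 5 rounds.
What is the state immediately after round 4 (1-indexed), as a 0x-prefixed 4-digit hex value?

s_0 = plaintext = 0x71B2
s_1 = Round(s_0, k_0) = 0xB2CA
s_2 = Round(s_1, k_1) = 0xCA16
s_3 = Round(s_2, k_2) = 0x16A5
s_4 = Round(s_3, k_3) = 0xA514
s_5 = Round(s_4, k_4) = 0x14AA

0xA514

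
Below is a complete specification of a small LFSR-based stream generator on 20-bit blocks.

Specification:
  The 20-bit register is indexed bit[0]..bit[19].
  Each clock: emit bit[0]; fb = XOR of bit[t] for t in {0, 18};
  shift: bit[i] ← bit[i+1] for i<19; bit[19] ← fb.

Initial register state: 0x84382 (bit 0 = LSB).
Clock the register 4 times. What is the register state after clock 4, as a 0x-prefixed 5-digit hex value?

0x08438

reg_0 = 0x84382
clock 1: out=0, reg = 0x421C1
clock 2: out=1, reg = 0x210E0
clock 3: out=0, reg = 0x10870
clock 4: out=0, reg = 0x08438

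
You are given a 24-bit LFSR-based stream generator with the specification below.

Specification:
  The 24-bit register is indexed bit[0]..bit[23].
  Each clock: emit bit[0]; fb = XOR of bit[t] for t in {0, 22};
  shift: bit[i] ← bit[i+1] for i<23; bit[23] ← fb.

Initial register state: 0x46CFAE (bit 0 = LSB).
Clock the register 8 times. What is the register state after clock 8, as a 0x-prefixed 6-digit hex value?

0x2346CF

reg_0 = 0x46CFAE
clock 1: out=0, reg = 0xA367D7
clock 2: out=1, reg = 0xD1B3EB
clock 3: out=1, reg = 0x68D9F5
clock 4: out=1, reg = 0x346CFA
clock 5: out=0, reg = 0x1A367D
clock 6: out=1, reg = 0x8D1B3E
clock 7: out=0, reg = 0x468D9F
clock 8: out=1, reg = 0x2346CF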